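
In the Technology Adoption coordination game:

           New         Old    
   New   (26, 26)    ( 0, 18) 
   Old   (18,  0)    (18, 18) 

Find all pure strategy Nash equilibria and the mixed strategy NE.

Pure NE: (New, New) and (Old, Old); Mixed NE: p = 0.6923, q = 0.6923

Work:
Check pure NE:
(New, New): (26, 26) - no unilateral deviation beneficial
(Old, Old): (18, 18) - no unilateral deviation beneficial
Mixed NE: P1 plays New with p = 0.6923, P2 plays New with q = 0.6923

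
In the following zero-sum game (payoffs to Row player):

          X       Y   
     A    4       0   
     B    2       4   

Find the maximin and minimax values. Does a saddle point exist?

Maximin = 2, Minimax = 4, Saddle: False

Work:
Row minimums: [0, 2] → maximin = 2
Column maximums: [4, 4] → minimax = 4
No saddle point (maximin ≠ minimax). Mixed strategy needed.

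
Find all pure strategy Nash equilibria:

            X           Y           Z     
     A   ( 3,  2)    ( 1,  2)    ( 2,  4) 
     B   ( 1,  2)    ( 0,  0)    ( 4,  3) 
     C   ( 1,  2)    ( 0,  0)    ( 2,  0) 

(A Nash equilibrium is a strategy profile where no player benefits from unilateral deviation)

Nash equilibrium: (B, Z)

Work:
Best responses:
  P1 vs X: payoffs [3, 1, 1] → best response A (payoff 3)
  P1 vs Y: payoffs [1, 0, 0] → best response A (payoff 1)
  P1 vs Z: payoffs [2, 4, 2] → best response B (payoff 4)
  P2 vs A: payoffs [2, 2, 4] → best response Z (payoff 4)
  P2 vs B: payoffs [2, 0, 3] → best response Z (payoff 3)
  P2 vs C: payoffs [2, 0, 0] → best response X (payoff 2)
Mutual best responses: (B,Z) → Nash equilibria.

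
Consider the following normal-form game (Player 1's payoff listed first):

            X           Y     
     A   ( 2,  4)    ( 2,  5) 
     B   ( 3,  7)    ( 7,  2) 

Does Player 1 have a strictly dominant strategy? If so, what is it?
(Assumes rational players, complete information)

Yes, Player 1's strictly dominant strategy is B

Work:
A strategy strictly dominates another if it gives a strictly higher payoff against every opponent action. Compare each pair of P1's strategies column-by-column:
  A vs B: [2 vs 3, 2 vs 7] → A does not strictly dominate B (column X: 2 ≤ 3)
  B vs A: [3 vs 2, 7 vs 2] → B strictly dominates A
B strictly dominates every other strategy → strictly dominant.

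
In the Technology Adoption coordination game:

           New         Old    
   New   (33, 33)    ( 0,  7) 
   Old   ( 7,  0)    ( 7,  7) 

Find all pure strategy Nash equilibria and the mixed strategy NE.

Pure NE: (New, New) and (Old, Old); Mixed NE: p = 0.2121, q = 0.2121

Work:
Check pure NE:
(New, New): (33, 33) - no unilateral deviation beneficial
(Old, Old): (7, 7) - no unilateral deviation beneficial
Mixed NE: P1 plays New with p = 0.2121, P2 plays New with q = 0.2121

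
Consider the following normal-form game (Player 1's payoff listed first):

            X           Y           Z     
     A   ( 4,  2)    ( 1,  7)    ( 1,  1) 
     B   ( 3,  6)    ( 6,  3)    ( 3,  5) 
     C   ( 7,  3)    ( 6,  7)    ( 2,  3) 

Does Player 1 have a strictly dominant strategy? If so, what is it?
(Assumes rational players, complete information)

No strictly dominant strategy exists for Player 1

Work:
A strategy strictly dominates another if it gives a strictly higher payoff against every opponent action. Compare each pair of P1's strategies column-by-column:
  A vs B: [4 vs 3, 1 vs 6, 1 vs 3] → A does not strictly dominate B (column Y: 1 ≤ 6)
  A vs C: [4 vs 7, 1 vs 6, 1 vs 2] → A does not strictly dominate C (column X: 4 ≤ 7)
  B vs A: [3 vs 4, 6 vs 1, 3 vs 1] → B does not strictly dominate A (column X: 3 ≤ 4)
  B vs C: [3 vs 7, 6 vs 6, 3 vs 2] → B does not strictly dominate C (column X: 3 ≤ 7)
  C vs A: [7 vs 4, 6 vs 1, 2 vs 1] → C strictly dominates A
  C vs B: [7 vs 3, 6 vs 6, 2 vs 3] → C does not strictly dominate B (column Y: 6 ≤ 6)
No single strategy strictly dominates all others → no strictly dominant strategy.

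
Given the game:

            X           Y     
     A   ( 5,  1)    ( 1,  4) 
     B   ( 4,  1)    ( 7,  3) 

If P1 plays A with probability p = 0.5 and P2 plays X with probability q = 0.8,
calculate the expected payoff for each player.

E[P1] = 4.4, E[P2] = 1.5

Work:
E[P1] = p·q·π₁(A,X) + p·(1-q)·π₁(A,Y) + (1-p)·q·π₁(B,X) + (1-p)·(1-q)·π₁(B,Y)
= 0.5·0.8·5 + 0.5·0.2·1 + 0.5·0.8·4 + 0.5·0.2·7
= 4.4

E[P2] = 1.5 (similar calculation)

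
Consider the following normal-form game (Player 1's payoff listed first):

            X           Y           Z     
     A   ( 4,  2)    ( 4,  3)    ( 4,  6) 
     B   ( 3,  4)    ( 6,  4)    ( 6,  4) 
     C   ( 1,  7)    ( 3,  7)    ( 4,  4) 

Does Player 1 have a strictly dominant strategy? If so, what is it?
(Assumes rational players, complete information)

No strictly dominant strategy exists for Player 1

Work:
A strategy strictly dominates another if it gives a strictly higher payoff against every opponent action. Compare each pair of P1's strategies column-by-column:
  A vs B: [4 vs 3, 4 vs 6, 4 vs 6] → A does not strictly dominate B (column Y: 4 ≤ 6)
  A vs C: [4 vs 1, 4 vs 3, 4 vs 4] → A does not strictly dominate C (column Z: 4 ≤ 4)
  B vs A: [3 vs 4, 6 vs 4, 6 vs 4] → B does not strictly dominate A (column X: 3 ≤ 4)
  B vs C: [3 vs 1, 6 vs 3, 6 vs 4] → B strictly dominates C
  C vs A: [1 vs 4, 3 vs 4, 4 vs 4] → C does not strictly dominate A (column X: 1 ≤ 4)
  C vs B: [1 vs 3, 3 vs 6, 4 vs 6] → C does not strictly dominate B (column X: 1 ≤ 3)
No single strategy strictly dominates all others → no strictly dominant strategy.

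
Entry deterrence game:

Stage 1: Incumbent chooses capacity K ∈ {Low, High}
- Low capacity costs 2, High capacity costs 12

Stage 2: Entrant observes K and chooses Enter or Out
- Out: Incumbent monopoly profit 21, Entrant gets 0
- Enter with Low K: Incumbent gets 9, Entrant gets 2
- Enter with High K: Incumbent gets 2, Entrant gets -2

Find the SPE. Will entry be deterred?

SPE: (High, Enter|Low, Out|High); Entry deterred. Incumbent net profit = 9

Work:
After Low K: Entrant enters (2 > 0)
After High K: Entrant stays out (-2 < 0)
Incumbent: Low → 9−2=7, High → 21−12=9
Incumbent chooses High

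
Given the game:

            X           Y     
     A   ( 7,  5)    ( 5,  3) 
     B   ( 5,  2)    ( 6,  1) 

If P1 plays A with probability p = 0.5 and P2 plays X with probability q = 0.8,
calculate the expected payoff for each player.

E[P1] = 5.9, E[P2] = 3.2

Work:
E[P1] = p·q·π₁(A,X) + p·(1-q)·π₁(A,Y) + (1-p)·q·π₁(B,X) + (1-p)·(1-q)·π₁(B,Y)
= 0.5·0.8·7 + 0.5·0.2·5 + 0.5·0.8·5 + 0.5·0.2·6
= 5.9

E[P2] = 3.2 (similar calculation)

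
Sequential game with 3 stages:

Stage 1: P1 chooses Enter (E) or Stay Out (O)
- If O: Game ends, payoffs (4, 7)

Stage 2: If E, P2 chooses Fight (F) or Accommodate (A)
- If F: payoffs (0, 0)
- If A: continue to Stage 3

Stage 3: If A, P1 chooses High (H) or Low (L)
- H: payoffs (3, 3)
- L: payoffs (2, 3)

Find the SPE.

SPE: (O, A, H); Outcome (4, 7)

Work:
Stage 3: P1 chooses H (3 vs 2)
Stage 2: P2: F->0, A->3 (anticipating H). Choose A
Stage 1: P1: O->4, E->3 (anticipating A, H). Choose O
SPE path: O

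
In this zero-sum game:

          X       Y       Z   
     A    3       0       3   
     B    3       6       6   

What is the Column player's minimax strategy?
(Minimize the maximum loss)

Column should play X, value = 3

Work:
Column player minimizes Row's maximum payoff:
Column X: max payoff to Row = 3
Column Y: max payoff to Row = 6
Column Z: max payoff to Row = 6
Minimum is 3, achieved by column X.
Minimax strategy: X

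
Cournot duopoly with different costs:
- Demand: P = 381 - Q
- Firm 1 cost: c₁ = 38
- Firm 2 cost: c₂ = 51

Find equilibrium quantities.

q₁* = 118.67, q₂* = 105.67

Work:
Reaction: q₁ = (381 - 38 - q₂)/2
Reaction: q₂ = (381 - 51 - q₁)/2
Solve simultaneously:
q₁* = (381 - 2×38 + 51)/3 = 118.67
q₂* = (381 - 2×51 + 38)/3 = 105.67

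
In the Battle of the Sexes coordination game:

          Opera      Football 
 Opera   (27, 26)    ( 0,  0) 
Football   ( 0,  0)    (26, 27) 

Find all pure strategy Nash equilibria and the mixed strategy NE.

Pure NE: (Opera, Opera) and (Football, Football); Mixed NE: p = 0.5094, q = 0.4906

Work:
Check pure NE:
(Opera, Opera): (27, 26) - no unilateral deviation beneficial
(Football, Football): (26, 27) - no unilateral deviation beneficial
Mixed NE: P1 plays Opera with p = 0.5094, P2 plays Opera with q = 0.4906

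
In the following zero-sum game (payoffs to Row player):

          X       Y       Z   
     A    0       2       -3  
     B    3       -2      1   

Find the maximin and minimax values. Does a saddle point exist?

Maximin = -2, Minimax = 1, Saddle: False

Work:
Row minimums: [-3, -2] → maximin = -2
Column maximums: [3, 2, 1] → minimax = 1
No saddle point (maximin ≠ minimax). Mixed strategy needed.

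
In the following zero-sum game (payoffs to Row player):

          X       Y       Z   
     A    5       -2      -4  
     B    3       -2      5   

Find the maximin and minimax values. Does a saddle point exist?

Maximin = -2, Minimax = -2, Saddle: True

Work:
Row minimums: [-4, -2] → maximin = -2
Column maximums: [5, -2, 5] → minimax = -2
Saddle point exists! Game value = -2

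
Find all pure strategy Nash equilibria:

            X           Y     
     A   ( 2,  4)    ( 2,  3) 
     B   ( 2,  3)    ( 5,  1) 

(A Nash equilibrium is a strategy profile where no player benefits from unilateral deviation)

Nash equilibrium: (A, X), (B, X)

Work:
Best responses:
  P1 vs X: payoffs [2, 2] → best response A/B (payoff 2)
  P1 vs Y: payoffs [2, 5] → best response B (payoff 5)
  P2 vs A: payoffs [4, 3] → best response X (payoff 4)
  P2 vs B: payoffs [3, 1] → best response X (payoff 3)
Mutual best responses: (A,X), (B,X) → Nash equilibria.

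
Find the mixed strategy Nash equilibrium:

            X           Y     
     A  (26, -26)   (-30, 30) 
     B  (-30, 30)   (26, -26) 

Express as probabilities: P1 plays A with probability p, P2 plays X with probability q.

p = 0.5, q = 0.5

Work:
Find probabilities that make opponent indifferent:
P2 chooses q to make P1 indifferent between A and B
P1 chooses p to make P2 indifferent between X and Y
Mixed NE: P1 plays (A: 0.5, B: 0.5), P2 plays (X: 0.5, Y: 0.5)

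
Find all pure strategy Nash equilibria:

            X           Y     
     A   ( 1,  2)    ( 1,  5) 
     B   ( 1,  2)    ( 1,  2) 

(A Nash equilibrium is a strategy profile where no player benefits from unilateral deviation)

Nash equilibrium: (A, Y), (B, X), (B, Y)

Work:
Best responses:
  P1 vs X: payoffs [1, 1] → best response A/B (payoff 1)
  P1 vs Y: payoffs [1, 1] → best response A/B (payoff 1)
  P2 vs A: payoffs [2, 5] → best response Y (payoff 5)
  P2 vs B: payoffs [2, 2] → best response X/Y (payoff 2)
Mutual best responses: (A,Y), (B,X), (B,Y) → Nash equilibria.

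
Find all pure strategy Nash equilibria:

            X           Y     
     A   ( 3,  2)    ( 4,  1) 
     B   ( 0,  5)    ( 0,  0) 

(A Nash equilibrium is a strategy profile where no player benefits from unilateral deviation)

Nash equilibrium: (A, X)

Work:
Best responses:
  P1 vs X: payoffs [3, 0] → best response A (payoff 3)
  P1 vs Y: payoffs [4, 0] → best response A (payoff 4)
  P2 vs A: payoffs [2, 1] → best response X (payoff 2)
  P2 vs B: payoffs [5, 0] → best response X (payoff 5)
Mutual best responses: (A,X) → Nash equilibria.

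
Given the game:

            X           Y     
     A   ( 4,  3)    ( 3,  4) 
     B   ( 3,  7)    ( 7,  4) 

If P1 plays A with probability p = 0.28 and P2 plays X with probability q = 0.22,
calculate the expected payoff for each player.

E[P1] = 5.308, E[P2] = 4.4136

Work:
E[P1] = p·q·π₁(A,X) + p·(1-q)·π₁(A,Y) + (1-p)·q·π₁(B,X) + (1-p)·(1-q)·π₁(B,Y)
= 0.28·0.22·4 + 0.28·0.78·3 + 0.72·0.22·3 + 0.72·0.78·7
= 5.308

E[P2] = 4.4136 (similar calculation)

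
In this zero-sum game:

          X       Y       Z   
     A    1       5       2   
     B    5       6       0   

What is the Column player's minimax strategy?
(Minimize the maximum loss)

Column should play Z, value = 2

Work:
Column player minimizes Row's maximum payoff:
Column X: max payoff to Row = 5
Column Y: max payoff to Row = 6
Column Z: max payoff to Row = 2
Minimum is 2, achieved by column Z.
Minimax strategy: Z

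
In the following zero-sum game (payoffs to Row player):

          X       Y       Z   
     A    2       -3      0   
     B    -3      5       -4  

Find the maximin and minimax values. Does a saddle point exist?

Maximin = -3, Minimax = 0, Saddle: False

Work:
Row minimums: [-3, -4] → maximin = -3
Column maximums: [2, 5, 0] → minimax = 0
No saddle point (maximin ≠ minimax). Mixed strategy needed.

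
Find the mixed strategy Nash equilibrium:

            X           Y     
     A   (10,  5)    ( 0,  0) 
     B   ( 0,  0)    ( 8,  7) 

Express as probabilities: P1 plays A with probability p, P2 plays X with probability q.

p = 0.5833, q = 0.4444

Work:
Find probabilities that make opponent indifferent:
P2 chooses q to make P1 indifferent between A and B
P1 chooses p to make P2 indifferent between X and Y
Mixed NE: P1 plays (A: 0.5833, B: 0.4167), P2 plays (X: 0.4444, Y: 0.5556)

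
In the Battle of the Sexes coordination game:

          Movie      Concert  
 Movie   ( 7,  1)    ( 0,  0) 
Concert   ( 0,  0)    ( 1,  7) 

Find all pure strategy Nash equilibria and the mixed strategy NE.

Pure NE: (Movie, Movie) and (Concert, Concert); Mixed NE: p = 0.875, q = 0.125

Work:
Check pure NE:
(Movie, Movie): (7, 1) - no unilateral deviation beneficial
(Concert, Concert): (1, 7) - no unilateral deviation beneficial
Mixed NE: P1 plays Movie with p = 0.875, P2 plays Movie with q = 0.125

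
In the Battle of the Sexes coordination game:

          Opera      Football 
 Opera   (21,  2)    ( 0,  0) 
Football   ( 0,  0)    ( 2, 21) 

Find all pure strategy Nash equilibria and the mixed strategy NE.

Pure NE: (Opera, Opera) and (Football, Football); Mixed NE: p = 0.913, q = 0.087

Work:
Check pure NE:
(Opera, Opera): (21, 2) - no unilateral deviation beneficial
(Football, Football): (2, 21) - no unilateral deviation beneficial
Mixed NE: P1 plays Opera with p = 0.913, P2 plays Opera with q = 0.087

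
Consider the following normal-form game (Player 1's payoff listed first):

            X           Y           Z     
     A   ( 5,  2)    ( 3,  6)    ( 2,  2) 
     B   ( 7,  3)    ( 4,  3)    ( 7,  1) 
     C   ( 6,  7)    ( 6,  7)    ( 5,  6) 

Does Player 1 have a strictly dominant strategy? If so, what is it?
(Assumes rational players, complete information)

No strictly dominant strategy exists for Player 1

Work:
A strategy strictly dominates another if it gives a strictly higher payoff against every opponent action. Compare each pair of P1's strategies column-by-column:
  A vs B: [5 vs 7, 3 vs 4, 2 vs 7] → A does not strictly dominate B (column X: 5 ≤ 7)
  A vs C: [5 vs 6, 3 vs 6, 2 vs 5] → A does not strictly dominate C (column X: 5 ≤ 6)
  B vs A: [7 vs 5, 4 vs 3, 7 vs 2] → B strictly dominates A
  B vs C: [7 vs 6, 4 vs 6, 7 vs 5] → B does not strictly dominate C (column Y: 4 ≤ 6)
  C vs A: [6 vs 5, 6 vs 3, 5 vs 2] → C strictly dominates A
  C vs B: [6 vs 7, 6 vs 4, 5 vs 7] → C does not strictly dominate B (column X: 6 ≤ 7)
No single strategy strictly dominates all others → no strictly dominant strategy.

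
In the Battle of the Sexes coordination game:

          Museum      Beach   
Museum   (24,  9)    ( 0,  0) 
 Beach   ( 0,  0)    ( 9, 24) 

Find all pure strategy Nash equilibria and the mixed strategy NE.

Pure NE: (Museum, Museum) and (Beach, Beach); Mixed NE: p = 0.7273, q = 0.2727

Work:
Check pure NE:
(Museum, Museum): (24, 9) - no unilateral deviation beneficial
(Beach, Beach): (9, 24) - no unilateral deviation beneficial
Mixed NE: P1 plays Museum with p = 0.7273, P2 plays Museum with q = 0.2727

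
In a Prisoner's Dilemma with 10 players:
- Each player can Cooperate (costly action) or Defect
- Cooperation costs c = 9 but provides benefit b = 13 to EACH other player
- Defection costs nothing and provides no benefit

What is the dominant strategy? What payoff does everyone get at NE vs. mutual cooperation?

Dominant: Defect; NE payoff = 0; Coop payoff = 108

Work:
Defect dominates (saves cost c = 9, benefit to others is external)
NE: All defect → everyone gets 0
If all cooperate: each receives (9)×13 - 9 = 108
Social dilemma: 108 > 0 but NE gives 0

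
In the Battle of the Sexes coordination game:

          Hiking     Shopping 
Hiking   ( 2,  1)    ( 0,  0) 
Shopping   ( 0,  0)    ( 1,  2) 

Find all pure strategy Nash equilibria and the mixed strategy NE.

Pure NE: (Hiking, Hiking) and (Shopping, Shopping); Mixed NE: p = 0.6667, q = 0.3333

Work:
Check pure NE:
(Hiking, Hiking): (2, 1) - no unilateral deviation beneficial
(Shopping, Shopping): (1, 2) - no unilateral deviation beneficial
Mixed NE: P1 plays Hiking with p = 0.6667, P2 plays Hiking with q = 0.3333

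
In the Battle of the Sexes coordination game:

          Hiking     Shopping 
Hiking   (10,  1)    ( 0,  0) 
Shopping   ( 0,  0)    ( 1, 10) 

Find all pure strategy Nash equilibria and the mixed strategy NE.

Pure NE: (Hiking, Hiking) and (Shopping, Shopping); Mixed NE: p = 0.9091, q = 0.0909

Work:
Check pure NE:
(Hiking, Hiking): (10, 1) - no unilateral deviation beneficial
(Shopping, Shopping): (1, 10) - no unilateral deviation beneficial
Mixed NE: P1 plays Hiking with p = 0.9091, P2 plays Hiking with q = 0.0909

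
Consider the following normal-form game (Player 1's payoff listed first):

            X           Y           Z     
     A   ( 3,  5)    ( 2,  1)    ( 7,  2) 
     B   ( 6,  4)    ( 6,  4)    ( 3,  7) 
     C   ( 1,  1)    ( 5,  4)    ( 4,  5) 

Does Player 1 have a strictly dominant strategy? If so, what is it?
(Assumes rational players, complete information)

No strictly dominant strategy exists for Player 1

Work:
A strategy strictly dominates another if it gives a strictly higher payoff against every opponent action. Compare each pair of P1's strategies column-by-column:
  A vs B: [3 vs 6, 2 vs 6, 7 vs 3] → A does not strictly dominate B (column X: 3 ≤ 6)
  A vs C: [3 vs 1, 2 vs 5, 7 vs 4] → A does not strictly dominate C (column Y: 2 ≤ 5)
  B vs A: [6 vs 3, 6 vs 2, 3 vs 7] → B does not strictly dominate A (column Z: 3 ≤ 7)
  B vs C: [6 vs 1, 6 vs 5, 3 vs 4] → B does not strictly dominate C (column Z: 3 ≤ 4)
  C vs A: [1 vs 3, 5 vs 2, 4 vs 7] → C does not strictly dominate A (column X: 1 ≤ 3)
  C vs B: [1 vs 6, 5 vs 6, 4 vs 3] → C does not strictly dominate B (column X: 1 ≤ 6)
No single strategy strictly dominates all others → no strictly dominant strategy.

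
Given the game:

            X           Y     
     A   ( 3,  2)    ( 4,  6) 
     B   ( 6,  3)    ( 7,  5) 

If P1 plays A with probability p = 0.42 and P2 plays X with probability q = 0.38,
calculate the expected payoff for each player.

E[P1] = 5.36, E[P2] = 4.3408

Work:
E[P1] = p·q·π₁(A,X) + p·(1-q)·π₁(A,Y) + (1-p)·q·π₁(B,X) + (1-p)·(1-q)·π₁(B,Y)
= 0.42·0.38·3 + 0.42·0.62·4 + 0.58·0.38·6 + 0.58·0.62·7
= 5.36

E[P2] = 4.3408 (similar calculation)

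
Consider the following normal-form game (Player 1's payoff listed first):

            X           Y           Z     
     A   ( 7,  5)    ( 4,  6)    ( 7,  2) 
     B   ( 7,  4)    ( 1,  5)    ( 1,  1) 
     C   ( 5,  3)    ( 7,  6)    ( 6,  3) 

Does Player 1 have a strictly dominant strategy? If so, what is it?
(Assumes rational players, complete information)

No strictly dominant strategy exists for Player 1

Work:
A strategy strictly dominates another if it gives a strictly higher payoff against every opponent action. Compare each pair of P1's strategies column-by-column:
  A vs B: [7 vs 7, 4 vs 1, 7 vs 1] → A does not strictly dominate B (column X: 7 ≤ 7)
  A vs C: [7 vs 5, 4 vs 7, 7 vs 6] → A does not strictly dominate C (column Y: 4 ≤ 7)
  B vs A: [7 vs 7, 1 vs 4, 1 vs 7] → B does not strictly dominate A (column X: 7 ≤ 7)
  B vs C: [7 vs 5, 1 vs 7, 1 vs 6] → B does not strictly dominate C (column Y: 1 ≤ 7)
  C vs A: [5 vs 7, 7 vs 4, 6 vs 7] → C does not strictly dominate A (column X: 5 ≤ 7)
  C vs B: [5 vs 7, 7 vs 1, 6 vs 1] → C does not strictly dominate B (column X: 5 ≤ 7)
No single strategy strictly dominates all others → no strictly dominant strategy.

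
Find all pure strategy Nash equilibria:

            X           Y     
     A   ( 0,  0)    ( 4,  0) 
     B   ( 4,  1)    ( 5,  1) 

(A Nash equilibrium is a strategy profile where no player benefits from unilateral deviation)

Nash equilibrium: (B, X), (B, Y)

Work:
Best responses:
  P1 vs X: payoffs [0, 4] → best response B (payoff 4)
  P1 vs Y: payoffs [4, 5] → best response B (payoff 5)
  P2 vs A: payoffs [0, 0] → best response X/Y (payoff 0)
  P2 vs B: payoffs [1, 1] → best response X/Y (payoff 1)
Mutual best responses: (B,X), (B,Y) → Nash equilibria.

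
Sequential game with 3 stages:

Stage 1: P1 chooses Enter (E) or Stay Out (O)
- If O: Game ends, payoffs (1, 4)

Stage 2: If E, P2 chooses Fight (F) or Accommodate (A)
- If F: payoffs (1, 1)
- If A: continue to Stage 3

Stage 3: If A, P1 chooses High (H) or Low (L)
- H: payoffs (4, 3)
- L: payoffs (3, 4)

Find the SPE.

SPE: (E, A, H); Outcome (4, 3)

Work:
Stage 3: P1 chooses H (4 vs 3)
Stage 2: P2: F->1, A->3 (anticipating H). Choose A
Stage 1: P1: O->1, E->4 (anticipating A, H). Choose E
SPE path: E -> A -> H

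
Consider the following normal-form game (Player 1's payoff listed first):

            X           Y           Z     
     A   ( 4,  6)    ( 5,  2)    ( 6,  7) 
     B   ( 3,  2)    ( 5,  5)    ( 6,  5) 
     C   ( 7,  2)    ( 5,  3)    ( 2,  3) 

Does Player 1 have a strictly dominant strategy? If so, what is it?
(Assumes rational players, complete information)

No strictly dominant strategy exists for Player 1

Work:
A strategy strictly dominates another if it gives a strictly higher payoff against every opponent action. Compare each pair of P1's strategies column-by-column:
  A vs B: [4 vs 3, 5 vs 5, 6 vs 6] → A does not strictly dominate B (column Y: 5 ≤ 5)
  A vs C: [4 vs 7, 5 vs 5, 6 vs 2] → A does not strictly dominate C (column X: 4 ≤ 7)
  B vs A: [3 vs 4, 5 vs 5, 6 vs 6] → B does not strictly dominate A (column X: 3 ≤ 4)
  B vs C: [3 vs 7, 5 vs 5, 6 vs 2] → B does not strictly dominate C (column X: 3 ≤ 7)
  C vs A: [7 vs 4, 5 vs 5, 2 vs 6] → C does not strictly dominate A (column Y: 5 ≤ 5)
  C vs B: [7 vs 3, 5 vs 5, 2 vs 6] → C does not strictly dominate B (column Y: 5 ≤ 5)
No single strategy strictly dominates all others → no strictly dominant strategy.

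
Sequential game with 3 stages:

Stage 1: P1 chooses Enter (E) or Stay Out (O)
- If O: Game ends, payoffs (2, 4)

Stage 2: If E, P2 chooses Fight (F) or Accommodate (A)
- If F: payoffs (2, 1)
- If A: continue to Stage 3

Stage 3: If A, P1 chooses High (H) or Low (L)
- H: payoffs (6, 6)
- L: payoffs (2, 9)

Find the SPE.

SPE: (E, A, H); Outcome (6, 6)

Work:
Stage 3: P1 chooses H (6 vs 2)
Stage 2: P2: F->1, A->6 (anticipating H). Choose A
Stage 1: P1: O->2, E->6 (anticipating A, H). Choose E
SPE path: E -> A -> H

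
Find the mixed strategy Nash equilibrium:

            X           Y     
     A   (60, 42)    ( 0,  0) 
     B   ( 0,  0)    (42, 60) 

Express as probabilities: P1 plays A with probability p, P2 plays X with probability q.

p = 0.5882, q = 0.4118

Work:
Find probabilities that make opponent indifferent:
P2 chooses q to make P1 indifferent between A and B
P1 chooses p to make P2 indifferent between X and Y
Mixed NE: P1 plays (A: 0.5882, B: 0.4118), P2 plays (X: 0.4118, Y: 0.5882)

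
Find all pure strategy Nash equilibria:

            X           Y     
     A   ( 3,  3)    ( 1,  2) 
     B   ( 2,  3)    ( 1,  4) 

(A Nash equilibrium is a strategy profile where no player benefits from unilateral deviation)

Nash equilibrium: (A, X), (B, Y)

Work:
Best responses:
  P1 vs X: payoffs [3, 2] → best response A (payoff 3)
  P1 vs Y: payoffs [1, 1] → best response A/B (payoff 1)
  P2 vs A: payoffs [3, 2] → best response X (payoff 3)
  P2 vs B: payoffs [3, 4] → best response Y (payoff 4)
Mutual best responses: (A,X), (B,Y) → Nash equilibria.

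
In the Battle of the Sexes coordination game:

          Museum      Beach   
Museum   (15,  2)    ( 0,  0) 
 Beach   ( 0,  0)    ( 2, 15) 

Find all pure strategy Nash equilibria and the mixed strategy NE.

Pure NE: (Museum, Museum) and (Beach, Beach); Mixed NE: p = 0.8824, q = 0.1176

Work:
Check pure NE:
(Museum, Museum): (15, 2) - no unilateral deviation beneficial
(Beach, Beach): (2, 15) - no unilateral deviation beneficial
Mixed NE: P1 plays Museum with p = 0.8824, P2 plays Museum with q = 0.1176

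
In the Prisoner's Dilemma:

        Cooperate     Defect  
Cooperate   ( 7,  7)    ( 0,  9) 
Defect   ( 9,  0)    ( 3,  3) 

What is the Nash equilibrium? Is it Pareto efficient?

(Defect, Defect) is NE; not Pareto efficient

Work:
Defect dominates Cooperate for both players:
If P2 cooperates: Defect (9) > Cooperate (7)
If P2 defects: Defect (3) > Cooperate (0)
NE: (Defect, Defect) with payoff (3, 3)
But (Cooperate, Cooperate) = (7, 7) Pareto dominates (3, 3)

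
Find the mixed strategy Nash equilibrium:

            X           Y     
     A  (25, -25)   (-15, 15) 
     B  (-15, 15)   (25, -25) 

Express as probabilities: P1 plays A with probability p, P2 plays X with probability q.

p = 0.5, q = 0.5

Work:
Find probabilities that make opponent indifferent:
P2 chooses q to make P1 indifferent between A and B
P1 chooses p to make P2 indifferent between X and Y
Mixed NE: P1 plays (A: 0.5, B: 0.5), P2 plays (X: 0.5, Y: 0.5)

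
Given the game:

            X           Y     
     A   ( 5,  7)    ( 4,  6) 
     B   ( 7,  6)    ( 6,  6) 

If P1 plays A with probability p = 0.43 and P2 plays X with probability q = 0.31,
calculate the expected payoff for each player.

E[P1] = 5.45, E[P2] = 6.1333

Work:
E[P1] = p·q·π₁(A,X) + p·(1-q)·π₁(A,Y) + (1-p)·q·π₁(B,X) + (1-p)·(1-q)·π₁(B,Y)
= 0.43·0.31·5 + 0.43·0.69·4 + 0.57·0.31·7 + 0.57·0.69·6
= 5.45

E[P2] = 6.1333 (similar calculation)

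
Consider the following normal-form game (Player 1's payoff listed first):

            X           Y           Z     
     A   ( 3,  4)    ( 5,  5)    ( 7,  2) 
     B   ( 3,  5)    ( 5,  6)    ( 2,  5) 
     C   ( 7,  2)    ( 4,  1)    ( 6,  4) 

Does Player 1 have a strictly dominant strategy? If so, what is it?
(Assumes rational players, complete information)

No strictly dominant strategy exists for Player 1

Work:
A strategy strictly dominates another if it gives a strictly higher payoff against every opponent action. Compare each pair of P1's strategies column-by-column:
  A vs B: [3 vs 3, 5 vs 5, 7 vs 2] → A does not strictly dominate B (column X: 3 ≤ 3)
  A vs C: [3 vs 7, 5 vs 4, 7 vs 6] → A does not strictly dominate C (column X: 3 ≤ 7)
  B vs A: [3 vs 3, 5 vs 5, 2 vs 7] → B does not strictly dominate A (column X: 3 ≤ 3)
  B vs C: [3 vs 7, 5 vs 4, 2 vs 6] → B does not strictly dominate C (column X: 3 ≤ 7)
  C vs A: [7 vs 3, 4 vs 5, 6 vs 7] → C does not strictly dominate A (column Y: 4 ≤ 5)
  C vs B: [7 vs 3, 4 vs 5, 6 vs 2] → C does not strictly dominate B (column Y: 4 ≤ 5)
No single strategy strictly dominates all others → no strictly dominant strategy.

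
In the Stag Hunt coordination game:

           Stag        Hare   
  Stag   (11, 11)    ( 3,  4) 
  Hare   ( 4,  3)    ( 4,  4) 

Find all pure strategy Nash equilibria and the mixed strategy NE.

Pure NE: (Stag, Stag) and (Hare, Hare); Mixed NE: p = 0.125, q = 0.125

Work:
Check pure NE:
(Stag, Stag): (11, 11) - no unilateral deviation beneficial
(Hare, Hare): (4, 4) - no unilateral deviation beneficial
Mixed NE: P1 plays Stag with p = 0.125, P2 plays Stag with q = 0.125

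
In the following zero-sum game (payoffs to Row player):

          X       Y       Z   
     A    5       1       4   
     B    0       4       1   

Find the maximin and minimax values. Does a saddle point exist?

Maximin = 1, Minimax = 4, Saddle: False

Work:
Row minimums: [1, 0] → maximin = 1
Column maximums: [5, 4, 4] → minimax = 4
No saddle point (maximin ≠ minimax). Mixed strategy needed.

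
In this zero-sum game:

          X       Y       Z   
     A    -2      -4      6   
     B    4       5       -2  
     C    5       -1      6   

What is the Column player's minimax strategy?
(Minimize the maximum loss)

Column should play X or Y (all achieve the minimum), value = 5

Work:
Column player minimizes Row's maximum payoff:
Column X: max payoff to Row = 5
Column Y: max payoff to Row = 5
Column Z: max payoff to Row = 6
Minimum is 5, achieved by columns X, Y (tied).
Each of X or Y is a minimax strategy.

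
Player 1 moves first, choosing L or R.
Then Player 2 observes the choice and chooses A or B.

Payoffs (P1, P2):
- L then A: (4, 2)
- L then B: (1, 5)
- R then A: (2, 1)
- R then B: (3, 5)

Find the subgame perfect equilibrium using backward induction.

P1 plays R, P2 plays B after L and B after R; Payoff (3, 5)

Work:
Backward induction:
After L: P2 chooses B → P1 gets 1
After R: P2 chooses B → P1 gets 3
P1 chooses R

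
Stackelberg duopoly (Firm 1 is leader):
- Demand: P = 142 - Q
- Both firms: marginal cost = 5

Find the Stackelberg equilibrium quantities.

q₁* (leader) = 68.5, q₂* (follower) = 34.25

Work:
Follower's reaction: q₂ = (a - c - q₁)/2
Leader substitutes: π₁ = q₁·(a - q₁ - (a-c-q₁)/2 - c)
FOC: q₁* = (142 - 5)/2 = 68.50
Then: q₂* = (142 - 5 - 68.5)/2 = 34.25
Leader has first-mover advantage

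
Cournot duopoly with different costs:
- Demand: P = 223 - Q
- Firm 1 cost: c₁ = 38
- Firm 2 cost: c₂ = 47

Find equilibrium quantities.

q₁* = 64.67, q₂* = 55.67

Work:
Reaction: q₁ = (223 - 38 - q₂)/2
Reaction: q₂ = (223 - 47 - q₁)/2
Solve simultaneously:
q₁* = (223 - 2×38 + 47)/3 = 64.67
q₂* = (223 - 2×47 + 38)/3 = 55.67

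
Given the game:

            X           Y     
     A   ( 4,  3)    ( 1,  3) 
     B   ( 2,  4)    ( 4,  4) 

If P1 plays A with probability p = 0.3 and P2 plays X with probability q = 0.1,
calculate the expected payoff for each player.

E[P1] = 3.05, E[P2] = 3.7

Work:
E[P1] = p·q·π₁(A,X) + p·(1-q)·π₁(A,Y) + (1-p)·q·π₁(B,X) + (1-p)·(1-q)·π₁(B,Y)
= 0.3·0.1·4 + 0.3·0.9·1 + 0.7·0.1·2 + 0.7·0.9·4
= 3.05

E[P2] = 3.7 (similar calculation)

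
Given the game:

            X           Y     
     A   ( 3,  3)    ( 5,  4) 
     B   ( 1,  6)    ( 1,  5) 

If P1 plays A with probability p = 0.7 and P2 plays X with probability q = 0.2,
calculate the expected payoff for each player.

E[P1] = 3.52, E[P2] = 4.22

Work:
E[P1] = p·q·π₁(A,X) + p·(1-q)·π₁(A,Y) + (1-p)·q·π₁(B,X) + (1-p)·(1-q)·π₁(B,Y)
= 0.7·0.2·3 + 0.7·0.8·5 + 0.3·0.2·1 + 0.3·0.8·1
= 3.52

E[P2] = 4.22 (similar calculation)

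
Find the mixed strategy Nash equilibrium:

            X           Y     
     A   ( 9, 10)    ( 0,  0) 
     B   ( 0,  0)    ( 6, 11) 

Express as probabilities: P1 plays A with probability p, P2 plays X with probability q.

p = 0.5238, q = 0.4

Work:
Find probabilities that make opponent indifferent:
P2 chooses q to make P1 indifferent between A and B
P1 chooses p to make P2 indifferent between X and Y
Mixed NE: P1 plays (A: 0.5238, B: 0.4762), P2 plays (X: 0.4, Y: 0.6)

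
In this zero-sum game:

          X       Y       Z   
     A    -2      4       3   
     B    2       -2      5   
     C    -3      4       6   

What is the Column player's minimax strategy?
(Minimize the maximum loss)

Column should play X, value = 2

Work:
Column player minimizes Row's maximum payoff:
Column X: max payoff to Row = 2
Column Y: max payoff to Row = 4
Column Z: max payoff to Row = 6
Minimum is 2, achieved by column X.
Minimax strategy: X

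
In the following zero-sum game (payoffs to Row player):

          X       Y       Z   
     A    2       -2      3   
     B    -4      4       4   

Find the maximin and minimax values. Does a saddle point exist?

Maximin = -2, Minimax = 2, Saddle: False

Work:
Row minimums: [-2, -4] → maximin = -2
Column maximums: [2, 4, 4] → minimax = 2
No saddle point (maximin ≠ minimax). Mixed strategy needed.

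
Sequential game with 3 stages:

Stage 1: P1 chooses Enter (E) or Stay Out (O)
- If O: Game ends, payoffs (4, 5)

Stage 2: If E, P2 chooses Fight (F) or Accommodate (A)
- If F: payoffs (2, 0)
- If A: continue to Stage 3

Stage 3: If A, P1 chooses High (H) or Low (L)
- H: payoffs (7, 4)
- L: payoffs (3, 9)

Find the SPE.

SPE: (E, A, H); Outcome (7, 4)

Work:
Stage 3: P1 chooses H (7 vs 3)
Stage 2: P2: F->0, A->4 (anticipating H). Choose A
Stage 1: P1: O->4, E->7 (anticipating A, H). Choose E
SPE path: E -> A -> H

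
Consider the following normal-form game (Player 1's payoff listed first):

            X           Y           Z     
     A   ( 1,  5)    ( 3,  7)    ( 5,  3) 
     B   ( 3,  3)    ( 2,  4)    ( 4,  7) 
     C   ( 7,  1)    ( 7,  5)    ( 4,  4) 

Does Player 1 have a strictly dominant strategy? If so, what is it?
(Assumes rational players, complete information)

No strictly dominant strategy exists for Player 1

Work:
A strategy strictly dominates another if it gives a strictly higher payoff against every opponent action. Compare each pair of P1's strategies column-by-column:
  A vs B: [1 vs 3, 3 vs 2, 5 vs 4] → A does not strictly dominate B (column X: 1 ≤ 3)
  A vs C: [1 vs 7, 3 vs 7, 5 vs 4] → A does not strictly dominate C (column X: 1 ≤ 7)
  B vs A: [3 vs 1, 2 vs 3, 4 vs 5] → B does not strictly dominate A (column Y: 2 ≤ 3)
  B vs C: [3 vs 7, 2 vs 7, 4 vs 4] → B does not strictly dominate C (column X: 3 ≤ 7)
  C vs A: [7 vs 1, 7 vs 3, 4 vs 5] → C does not strictly dominate A (column Z: 4 ≤ 5)
  C vs B: [7 vs 3, 7 vs 2, 4 vs 4] → C does not strictly dominate B (column Z: 4 ≤ 4)
No single strategy strictly dominates all others → no strictly dominant strategy.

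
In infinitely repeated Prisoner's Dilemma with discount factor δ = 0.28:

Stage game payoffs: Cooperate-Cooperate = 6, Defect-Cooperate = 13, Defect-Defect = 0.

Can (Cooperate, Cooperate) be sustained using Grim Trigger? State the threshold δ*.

δ* = 0.5385; since δ = 0.28 < 0.5385, cooperation cannot be sustained

Work:
For Grim Trigger:
Cooperate forever: 6/(1-δ)
Defect then punished: 13 + 0·δ/(1-δ)
Need: 6/(1-δ) ≥ 13 + 0·δ/(1-δ)
Solving: δ ≥ (T-R)/(T-P) = (13-6)/(13-0) = 0.5385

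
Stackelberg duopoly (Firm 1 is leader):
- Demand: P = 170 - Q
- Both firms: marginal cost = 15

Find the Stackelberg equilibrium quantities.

q₁* (leader) = 77.5, q₂* (follower) = 38.75

Work:
Follower's reaction: q₂ = (a - c - q₁)/2
Leader substitutes: π₁ = q₁·(a - q₁ - (a-c-q₁)/2 - c)
FOC: q₁* = (170 - 15)/2 = 77.50
Then: q₂* = (170 - 15 - 77.5)/2 = 38.75
Leader has first-mover advantage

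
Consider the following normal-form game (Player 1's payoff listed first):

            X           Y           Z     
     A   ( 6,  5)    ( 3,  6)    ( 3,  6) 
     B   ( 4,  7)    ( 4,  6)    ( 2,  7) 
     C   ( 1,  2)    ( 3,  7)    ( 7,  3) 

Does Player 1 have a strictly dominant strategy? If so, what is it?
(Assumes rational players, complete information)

No strictly dominant strategy exists for Player 1

Work:
A strategy strictly dominates another if it gives a strictly higher payoff against every opponent action. Compare each pair of P1's strategies column-by-column:
  A vs B: [6 vs 4, 3 vs 4, 3 vs 2] → A does not strictly dominate B (column Y: 3 ≤ 4)
  A vs C: [6 vs 1, 3 vs 3, 3 vs 7] → A does not strictly dominate C (column Y: 3 ≤ 3)
  B vs A: [4 vs 6, 4 vs 3, 2 vs 3] → B does not strictly dominate A (column X: 4 ≤ 6)
  B vs C: [4 vs 1, 4 vs 3, 2 vs 7] → B does not strictly dominate C (column Z: 2 ≤ 7)
  C vs A: [1 vs 6, 3 vs 3, 7 vs 3] → C does not strictly dominate A (column X: 1 ≤ 6)
  C vs B: [1 vs 4, 3 vs 4, 7 vs 2] → C does not strictly dominate B (column X: 1 ≤ 4)
No single strategy strictly dominates all others → no strictly dominant strategy.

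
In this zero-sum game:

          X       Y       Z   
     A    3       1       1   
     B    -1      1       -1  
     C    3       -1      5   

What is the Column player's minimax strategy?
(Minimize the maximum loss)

Column should play Y, value = 1

Work:
Column player minimizes Row's maximum payoff:
Column X: max payoff to Row = 3
Column Y: max payoff to Row = 1
Column Z: max payoff to Row = 5
Minimum is 1, achieved by column Y.
Minimax strategy: Y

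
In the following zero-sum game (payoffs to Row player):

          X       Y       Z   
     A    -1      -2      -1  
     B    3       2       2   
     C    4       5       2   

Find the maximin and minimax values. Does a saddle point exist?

Maximin = 2, Minimax = 2, Saddle: True

Work:
Row minimums: [-2, 2, 2] → maximin = 2
Column maximums: [4, 5, 2] → minimax = 2
Saddle point exists! Game value = 2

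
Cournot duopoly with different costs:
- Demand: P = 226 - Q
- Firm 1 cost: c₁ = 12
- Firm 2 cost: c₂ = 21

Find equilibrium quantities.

q₁* = 74.33, q₂* = 65.33

Work:
Reaction: q₁ = (226 - 12 - q₂)/2
Reaction: q₂ = (226 - 21 - q₁)/2
Solve simultaneously:
q₁* = (226 - 2×12 + 21)/3 = 74.33
q₂* = (226 - 2×21 + 12)/3 = 65.33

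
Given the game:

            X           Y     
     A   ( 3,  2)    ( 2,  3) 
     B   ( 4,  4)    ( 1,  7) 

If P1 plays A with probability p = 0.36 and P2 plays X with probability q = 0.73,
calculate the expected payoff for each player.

E[P1] = 3.0244, E[P2] = 3.8956

Work:
E[P1] = p·q·π₁(A,X) + p·(1-q)·π₁(A,Y) + (1-p)·q·π₁(B,X) + (1-p)·(1-q)·π₁(B,Y)
= 0.36·0.73·3 + 0.36·0.27·2 + 0.64·0.73·4 + 0.64·0.27·1
= 3.0244

E[P2] = 3.8956 (similar calculation)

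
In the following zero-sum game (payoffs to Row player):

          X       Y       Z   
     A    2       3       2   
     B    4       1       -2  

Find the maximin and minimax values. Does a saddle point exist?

Maximin = 2, Minimax = 2, Saddle: True

Work:
Row minimums: [2, -2] → maximin = 2
Column maximums: [4, 3, 2] → minimax = 2
Saddle point exists! Game value = 2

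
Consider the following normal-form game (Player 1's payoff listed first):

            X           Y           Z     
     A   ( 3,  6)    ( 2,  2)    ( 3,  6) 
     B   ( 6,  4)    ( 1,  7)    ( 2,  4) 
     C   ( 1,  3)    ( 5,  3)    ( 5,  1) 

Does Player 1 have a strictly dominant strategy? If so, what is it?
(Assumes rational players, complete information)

No strictly dominant strategy exists for Player 1

Work:
A strategy strictly dominates another if it gives a strictly higher payoff against every opponent action. Compare each pair of P1's strategies column-by-column:
  A vs B: [3 vs 6, 2 vs 1, 3 vs 2] → A does not strictly dominate B (column X: 3 ≤ 6)
  A vs C: [3 vs 1, 2 vs 5, 3 vs 5] → A does not strictly dominate C (column Y: 2 ≤ 5)
  B vs A: [6 vs 3, 1 vs 2, 2 vs 3] → B does not strictly dominate A (column Y: 1 ≤ 2)
  B vs C: [6 vs 1, 1 vs 5, 2 vs 5] → B does not strictly dominate C (column Y: 1 ≤ 5)
  C vs A: [1 vs 3, 5 vs 2, 5 vs 3] → C does not strictly dominate A (column X: 1 ≤ 3)
  C vs B: [1 vs 6, 5 vs 1, 5 vs 2] → C does not strictly dominate B (column X: 1 ≤ 6)
No single strategy strictly dominates all others → no strictly dominant strategy.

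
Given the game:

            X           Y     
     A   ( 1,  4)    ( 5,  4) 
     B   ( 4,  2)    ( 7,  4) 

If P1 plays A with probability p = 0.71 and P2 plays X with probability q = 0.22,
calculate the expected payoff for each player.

E[P1] = 4.7638, E[P2] = 3.8724

Work:
E[P1] = p·q·π₁(A,X) + p·(1-q)·π₁(A,Y) + (1-p)·q·π₁(B,X) + (1-p)·(1-q)·π₁(B,Y)
= 0.71·0.22·1 + 0.71·0.78·5 + 0.29·0.22·4 + 0.29·0.78·7
= 4.7638

E[P2] = 3.8724 (similar calculation)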